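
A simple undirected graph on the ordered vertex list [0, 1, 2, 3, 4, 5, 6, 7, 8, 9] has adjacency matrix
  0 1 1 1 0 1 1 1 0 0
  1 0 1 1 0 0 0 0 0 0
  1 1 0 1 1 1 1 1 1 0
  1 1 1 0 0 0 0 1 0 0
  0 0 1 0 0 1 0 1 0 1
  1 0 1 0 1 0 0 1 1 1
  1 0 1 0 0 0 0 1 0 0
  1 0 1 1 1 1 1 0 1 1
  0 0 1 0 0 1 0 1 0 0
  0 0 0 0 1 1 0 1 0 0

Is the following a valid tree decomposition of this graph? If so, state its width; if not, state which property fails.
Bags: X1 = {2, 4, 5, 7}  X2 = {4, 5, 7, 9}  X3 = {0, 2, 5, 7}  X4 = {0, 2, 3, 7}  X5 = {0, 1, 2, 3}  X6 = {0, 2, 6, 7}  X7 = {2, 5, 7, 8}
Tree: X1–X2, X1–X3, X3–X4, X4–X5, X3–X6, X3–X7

Yes; width 3.

Vertex coverage: the bags together contain {0, 1, 2, 3, 4, 5, 6, 7, 8, 9}, the full vertex set. Edge coverage: each edge of G has both endpoints in at least one bag. Running intersection: for every vertex, the bags containing it form a connected subtree. All three properties hold, so this is a valid tree decomposition of width max|bag| − 1 = 3, and hence tw(G) ≤ 3.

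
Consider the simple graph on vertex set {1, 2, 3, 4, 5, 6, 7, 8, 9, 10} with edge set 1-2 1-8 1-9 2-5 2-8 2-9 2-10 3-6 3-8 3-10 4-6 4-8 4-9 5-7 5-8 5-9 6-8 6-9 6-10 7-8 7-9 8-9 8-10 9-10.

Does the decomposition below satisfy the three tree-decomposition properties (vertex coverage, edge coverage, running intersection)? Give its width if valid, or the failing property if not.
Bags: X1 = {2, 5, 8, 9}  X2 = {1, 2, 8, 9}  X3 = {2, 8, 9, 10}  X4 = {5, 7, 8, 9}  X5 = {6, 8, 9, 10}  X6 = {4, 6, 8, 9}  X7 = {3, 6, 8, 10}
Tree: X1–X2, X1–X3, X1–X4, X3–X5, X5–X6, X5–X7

Yes; width 3.

Checking the three conditions: (i) the bags cover all of {1, 2, 3, 4, 5, 6, 7, 8, 9, 10}; (ii) for each edge, some bag contains both endpoints; (iii) the bags containing any fixed vertex form a subtree. All hold, so the decomposition is valid with width 4 − 1 = 3.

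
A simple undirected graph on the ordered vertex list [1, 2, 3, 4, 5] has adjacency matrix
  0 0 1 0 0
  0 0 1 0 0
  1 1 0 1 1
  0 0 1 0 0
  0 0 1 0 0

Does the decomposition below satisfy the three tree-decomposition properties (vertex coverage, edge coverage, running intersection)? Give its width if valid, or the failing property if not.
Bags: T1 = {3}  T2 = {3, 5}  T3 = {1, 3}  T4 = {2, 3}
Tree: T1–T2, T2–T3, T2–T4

A tree decomposition must satisfy three properties: every vertex lies in some bag; for every edge, both endpoints lie together in some bag; and for every vertex, the bags containing it form a connected subtree. Here vertex 4 appears in no bag, so the decomposition is invalid.

No — vertex 4 appears in no bag.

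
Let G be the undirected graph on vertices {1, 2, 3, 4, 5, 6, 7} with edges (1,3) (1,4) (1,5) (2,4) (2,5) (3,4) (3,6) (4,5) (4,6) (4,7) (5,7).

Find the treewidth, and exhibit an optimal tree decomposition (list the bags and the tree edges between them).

Treewidth 2.
One such decomposition:
Bags: B1 = {1, 4, 5}  B2 = {1, 3, 4}  B3 = {3, 4, 6}  B4 = {2, 4, 5}  B5 = {4, 5, 7}
Tree: B1–B2, B2–B3, B1–B4, B1–B5

The largest bag has 3 vertices, giving width 2; this decomposition certifies tw(G) ≤ 2. Conversely, {1, 3, 4} is a clique of size 3, and the vertices of any clique must share a bag in every tree decomposition; so some bag has ≥ 3 vertices and tw(G) ≥ 2. The upper and lower bounds meet at 2, so that is the treewidth.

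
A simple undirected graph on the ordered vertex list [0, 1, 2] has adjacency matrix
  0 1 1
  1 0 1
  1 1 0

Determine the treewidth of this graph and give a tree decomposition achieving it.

Treewidth 2.
Bags: B1 = {0, 1, 2}
Tree: (single bag)

With just one bag of size 3, the width is 3 − 1 = 2, so tw(G) ≤ 2. For the lower bound, the 3 vertices {0, 1, 2} are pairwise adjacent, and any tree decomposition puts a clique entirely inside one bag — forcing width ≥ 2. Therefore the treewidth is 2.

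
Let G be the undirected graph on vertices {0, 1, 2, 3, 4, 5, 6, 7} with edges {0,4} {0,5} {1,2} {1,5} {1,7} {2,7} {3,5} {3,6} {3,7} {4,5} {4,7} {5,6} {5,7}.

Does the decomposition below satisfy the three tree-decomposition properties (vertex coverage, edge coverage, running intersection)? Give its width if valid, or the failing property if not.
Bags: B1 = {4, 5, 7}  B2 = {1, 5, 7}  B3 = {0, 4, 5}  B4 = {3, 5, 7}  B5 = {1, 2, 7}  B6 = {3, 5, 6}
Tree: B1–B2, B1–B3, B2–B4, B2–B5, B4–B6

Checking the three conditions: (i) the bags cover all of {0, 1, 2, 3, 4, 5, 6, 7}; (ii) for each edge, some bag contains both endpoints; (iii) the bags containing any fixed vertex form a subtree. All hold, so the decomposition is valid with width 3 − 1 = 2.

Yes; width 2.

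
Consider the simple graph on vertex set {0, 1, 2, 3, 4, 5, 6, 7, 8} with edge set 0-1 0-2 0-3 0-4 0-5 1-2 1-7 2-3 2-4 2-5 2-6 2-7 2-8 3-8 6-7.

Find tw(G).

A width-2 tree decomposition is:
Bags: B1 = {0, 1, 2}  B2 = {1, 2, 7}  B3 = {0, 2, 3}  B4 = {0, 2, 4}  B5 = {2, 6, 7}  B6 = {0, 2, 5}  B7 = {2, 3, 8}
Tree: B1–B2, B1–B3, B3–B4, B2–B5, B3–B6, B3–B7
Every bag has size at most 3, so the width is 3 − 1 = 2 and tw(G) ≤ 2. Conversely, {0, 1, 2} is a clique of size 3, and the vertices of any clique must share a bag in every tree decomposition; so some bag has ≥ 3 vertices and tw(G) ≥ 2. The upper and lower bounds meet at 2, so that is the treewidth.

2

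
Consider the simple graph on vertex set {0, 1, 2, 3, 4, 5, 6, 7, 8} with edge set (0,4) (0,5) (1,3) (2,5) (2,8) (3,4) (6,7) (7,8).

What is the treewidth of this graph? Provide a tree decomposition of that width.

Treewidth 1.
One such decomposition:
Bags: B1 = {1, 3}  B2 = {3, 4}  B3 = {0, 4}  B4 = {0, 5}  B5 = {2, 5}  B6 = {2, 8}  B7 = {7, 8}  B8 = {6, 7}
Tree: B1–B2, B2–B3, B3–B4, B4–B5, B5–B6, B6–B7, B7–B8

Each bag holds 2 vertices, so the decomposition has width 1, which upper-bounds the treewidth. Since G has at least one edge (e.g. 1–3), it is not an edgeless graph, so tw(G) ≥ 1. The upper and lower bounds meet at 1, so that is the treewidth.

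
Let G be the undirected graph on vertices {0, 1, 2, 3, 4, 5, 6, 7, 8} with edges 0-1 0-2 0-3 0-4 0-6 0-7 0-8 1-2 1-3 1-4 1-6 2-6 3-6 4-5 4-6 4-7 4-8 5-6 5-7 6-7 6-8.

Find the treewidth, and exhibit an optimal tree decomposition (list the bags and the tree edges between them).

Treewidth 3.
One optimal decomposition is:
Bags: B1 = {0, 4, 6, 7}  B2 = {0, 1, 4, 6}  B3 = {4, 5, 6, 7}  B4 = {0, 1, 3, 6}  B5 = {0, 1, 2, 6}  B6 = {0, 4, 6, 8}
Tree: B1–B2, B1–B3, B2–B4, B2–B5, B2–B6

The largest bag has 4 vertices, giving width 3; this decomposition certifies tw(G) ≤ 3. For the lower bound, the 4 vertices {0, 4, 6, 8} are pairwise adjacent, and any tree decomposition puts a clique entirely inside one bag — forcing width ≥ 3. Combining the bounds, tw(G) = 3.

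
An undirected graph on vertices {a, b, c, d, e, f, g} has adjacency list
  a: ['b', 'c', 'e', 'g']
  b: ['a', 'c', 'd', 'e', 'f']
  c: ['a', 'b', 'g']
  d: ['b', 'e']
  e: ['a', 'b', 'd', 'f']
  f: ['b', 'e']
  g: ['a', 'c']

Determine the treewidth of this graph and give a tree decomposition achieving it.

Treewidth 2.
One optimal decomposition is:
Bags: B1 = {a, b, e}  B2 = {b, d, e}  B3 = {b, e, f}  B4 = {a, b, c}  B5 = {a, c, g}
Tree: B1–B2, B1–B3, B1–B4, B4–B5

Every bag has size at most 3, so the width is 3 − 1 = 2 and tw(G) ≤ 2. For the lower bound, the 3 vertices {a, c, g} are pairwise adjacent, and any tree decomposition puts a clique entirely inside one bag — forcing width ≥ 2. The upper and lower bounds meet at 2, so that is the treewidth.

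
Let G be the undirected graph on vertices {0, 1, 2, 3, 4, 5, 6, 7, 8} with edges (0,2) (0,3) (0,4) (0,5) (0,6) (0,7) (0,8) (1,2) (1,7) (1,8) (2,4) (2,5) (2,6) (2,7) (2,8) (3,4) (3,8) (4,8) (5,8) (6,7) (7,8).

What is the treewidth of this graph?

3

A width-3 tree decomposition is:
Bags: B1 = {0, 2, 4, 8}  B2 = {0, 2, 7, 8}  B3 = {0, 2, 6, 7}  B4 = {0, 3, 4, 8}  B5 = {0, 2, 5, 8}  B6 = {1, 2, 7, 8}
Tree: B1–B2, B2–B3, B1–B4, B1–B5, B2–B6
The largest bag has 4 vertices, giving width 3; this decomposition certifies tw(G) ≤ 3. On the other hand G contains the 4-clique {0, 2, 4, 8}. A clique must lie in a single bag of any decomposition, so no decomposition can have width below 3. Hence tw(G) = 3 exactly.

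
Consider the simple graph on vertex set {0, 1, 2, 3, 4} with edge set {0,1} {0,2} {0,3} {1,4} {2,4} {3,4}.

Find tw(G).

2

A width-2 tree decomposition is:
Bags: B1 = {0, 3, 4}  B2 = {0, 1, 4}  B3 = {0, 2, 4}
Tree: B1–B2, B2–B3
Every bag has size at most 3, so the width is 3 − 1 = 2 and tw(G) ≤ 2. Since 3–4–1–0–3 is a cycle in G, G is not acyclic. Forests are exactly the graphs of treewidth ≤ 1, so tw(G) ≥ 2. Therefore the treewidth is 2.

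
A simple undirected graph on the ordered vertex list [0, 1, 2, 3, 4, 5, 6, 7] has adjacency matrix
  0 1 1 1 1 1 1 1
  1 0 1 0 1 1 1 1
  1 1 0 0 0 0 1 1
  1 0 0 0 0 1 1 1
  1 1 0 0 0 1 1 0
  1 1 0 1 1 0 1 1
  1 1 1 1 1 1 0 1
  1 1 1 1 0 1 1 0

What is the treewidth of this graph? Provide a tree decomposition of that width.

Treewidth 4.
Bags: B1 = {0, 1, 2, 6, 7}  B2 = {0, 1, 5, 6, 7}  B3 = {0, 1, 4, 5, 6}  B4 = {0, 3, 5, 6, 7}
Tree: B1–B2, B2–B3, B2–B4

Each bag holds 5 vertices, so the decomposition has width 4, which upper-bounds the treewidth. Conversely, {0, 1, 2, 6, 7} is a clique of size 5, and the vertices of any clique must share a bag in every tree decomposition; so some bag has ≥ 5 vertices and tw(G) ≥ 4. Combining the bounds, tw(G) = 4.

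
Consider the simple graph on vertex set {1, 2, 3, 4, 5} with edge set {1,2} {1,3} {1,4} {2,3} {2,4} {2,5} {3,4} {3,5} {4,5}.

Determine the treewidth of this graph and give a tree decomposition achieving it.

The largest bag has 4 vertices, giving width 3; this decomposition certifies tw(G) ≤ 3. Conversely, {1, 2, 3, 4} is a clique of size 4, and the vertices of any clique must share a bag in every tree decomposition; so some bag has ≥ 4 vertices and tw(G) ≥ 3. Combining the bounds, tw(G) = 3.

Treewidth 3.
Bags: B1 = {2, 3, 4, 5}  B2 = {1, 2, 3, 4}
Tree: B1–B2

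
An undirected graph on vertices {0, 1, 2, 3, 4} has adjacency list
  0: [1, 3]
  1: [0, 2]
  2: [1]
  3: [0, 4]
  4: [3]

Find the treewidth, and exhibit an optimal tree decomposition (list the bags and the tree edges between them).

Every bag has size at most 2, so the width is 2 − 1 = 1 and tw(G) ≤ 1. G has an edge, so its treewidth is at least 1. Combining the bounds, tw(G) = 1.

Treewidth 1.
One such decomposition:
Bags: B1 = {1, 2}  B2 = {0, 1}  B3 = {0, 3}  B4 = {3, 4}
Tree: B1–B2, B2–B3, B3–B4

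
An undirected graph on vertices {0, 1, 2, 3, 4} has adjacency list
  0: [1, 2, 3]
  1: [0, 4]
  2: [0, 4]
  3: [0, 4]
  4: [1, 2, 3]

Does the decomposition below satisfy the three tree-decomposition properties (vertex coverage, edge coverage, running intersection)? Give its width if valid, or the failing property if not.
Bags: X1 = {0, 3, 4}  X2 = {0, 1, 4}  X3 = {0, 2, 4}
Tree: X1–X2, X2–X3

Checking the three conditions: (i) the bags cover all of {0, 1, 2, 3, 4}; (ii) for each edge, some bag contains both endpoints; (iii) the bags containing any fixed vertex form a subtree. All hold, so the decomposition is valid with width 3 − 1 = 2.

Yes; width 2.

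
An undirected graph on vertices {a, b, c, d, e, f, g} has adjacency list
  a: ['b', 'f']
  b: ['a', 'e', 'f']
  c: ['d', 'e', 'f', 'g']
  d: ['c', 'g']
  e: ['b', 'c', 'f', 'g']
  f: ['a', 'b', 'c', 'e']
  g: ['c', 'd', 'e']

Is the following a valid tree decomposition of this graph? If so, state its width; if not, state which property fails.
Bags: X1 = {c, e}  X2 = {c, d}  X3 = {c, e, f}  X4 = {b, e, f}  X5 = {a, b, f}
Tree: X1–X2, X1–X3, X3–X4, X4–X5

No — vertex g appears in no bag.

A tree decomposition must satisfy three properties: every vertex lies in some bag; for every edge, both endpoints lie together in some bag; and for every vertex, the bags containing it form a connected subtree. Here vertex g appears in no bag, so the decomposition is invalid.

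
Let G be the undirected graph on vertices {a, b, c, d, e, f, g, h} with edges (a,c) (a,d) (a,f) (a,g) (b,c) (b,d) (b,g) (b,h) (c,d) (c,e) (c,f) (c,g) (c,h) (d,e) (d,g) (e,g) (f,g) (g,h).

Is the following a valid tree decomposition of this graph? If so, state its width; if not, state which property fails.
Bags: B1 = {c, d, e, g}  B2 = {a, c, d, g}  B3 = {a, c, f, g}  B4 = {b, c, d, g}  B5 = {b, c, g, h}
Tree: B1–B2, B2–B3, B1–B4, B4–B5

Vertex coverage: the bags together contain {a, b, c, d, e, f, g, h}, the full vertex set. Edge coverage: each edge of G has both endpoints in at least one bag. Running intersection: for every vertex, the bags containing it form a connected subtree. All three properties hold, so this is a valid tree decomposition of width max|bag| − 1 = 3, and hence tw(G) ≤ 3.

Yes; width 3.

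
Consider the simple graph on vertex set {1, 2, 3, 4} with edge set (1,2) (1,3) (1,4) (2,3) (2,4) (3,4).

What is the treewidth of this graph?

3

A width-3 tree decomposition is:
Bags: B1 = {1, 2, 3, 4}
Tree: (single bag)
With just one bag of size 4, the width is 4 − 1 = 3, so tw(G) ≤ 3. Conversely, {1, 2, 3, 4} is a clique of size 4, and the vertices of any clique must share a bag in every tree decomposition; so some bag has ≥ 4 vertices and tw(G) ≥ 3. Combining the bounds, tw(G) = 3.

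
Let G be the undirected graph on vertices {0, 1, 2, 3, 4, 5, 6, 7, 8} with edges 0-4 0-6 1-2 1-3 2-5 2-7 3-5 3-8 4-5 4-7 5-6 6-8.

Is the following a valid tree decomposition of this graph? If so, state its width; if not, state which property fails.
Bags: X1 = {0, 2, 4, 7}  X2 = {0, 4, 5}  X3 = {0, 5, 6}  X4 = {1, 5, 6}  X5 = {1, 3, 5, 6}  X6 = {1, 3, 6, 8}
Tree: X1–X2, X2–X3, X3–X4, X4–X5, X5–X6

No — edge (2,5) lies in no bag.

A tree decomposition must satisfy three properties: every vertex lies in some bag; for every edge, both endpoints lie together in some bag; and for every vertex, the bags containing it form a connected subtree. Here edge (2,5) lies in no bag, so the decomposition is invalid.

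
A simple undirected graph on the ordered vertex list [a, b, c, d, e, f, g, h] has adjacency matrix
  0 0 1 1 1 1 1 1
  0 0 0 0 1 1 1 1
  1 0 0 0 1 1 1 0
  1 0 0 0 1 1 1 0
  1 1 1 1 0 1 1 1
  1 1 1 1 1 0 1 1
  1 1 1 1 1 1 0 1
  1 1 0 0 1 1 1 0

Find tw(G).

A width-4 tree decomposition is:
Bags: B1 = {a, e, f, g, h}  B2 = {b, e, f, g, h}  B3 = {a, d, e, f, g}  B4 = {a, c, e, f, g}
Tree: B1–B2, B1–B3, B1–B4
Every bag has size at most 5, so the width is 5 − 1 = 4 and tw(G) ≤ 4. For the lower bound, the 5 vertices {a, d, e, f, g} are pairwise adjacent, and any tree decomposition puts a clique entirely inside one bag — forcing width ≥ 4. Therefore the treewidth is 4.

4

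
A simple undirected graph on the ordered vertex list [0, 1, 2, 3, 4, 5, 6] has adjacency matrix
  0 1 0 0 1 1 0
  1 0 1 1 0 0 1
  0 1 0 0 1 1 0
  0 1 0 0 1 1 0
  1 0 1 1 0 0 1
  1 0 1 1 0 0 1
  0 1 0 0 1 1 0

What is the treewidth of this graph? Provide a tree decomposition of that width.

Treewidth 3.
One optimal decomposition is:
Bags: B1 = {0, 1, 4, 5}  B2 = {1, 4, 5, 6}  B3 = {1, 2, 4, 5}  B4 = {1, 3, 4, 5}
Tree: B1–B2, B2–B3, B3–B4

Each bag holds 4 vertices, so the decomposition has width 3, which upper-bounds the treewidth. For the lower bound: the 4 vertex sets {0,4}, {1,6}, {5}, {2} are disjoint, each induces a connected subgraph, and every pair is joined by at least one edge of G. Contracting each set to a single vertex therefore yields K_{4} as a minor, and since treewidth is minor-monotone, tw(G) ≥ tw(K_{4}) = 3. Combining the bounds, tw(G) = 3.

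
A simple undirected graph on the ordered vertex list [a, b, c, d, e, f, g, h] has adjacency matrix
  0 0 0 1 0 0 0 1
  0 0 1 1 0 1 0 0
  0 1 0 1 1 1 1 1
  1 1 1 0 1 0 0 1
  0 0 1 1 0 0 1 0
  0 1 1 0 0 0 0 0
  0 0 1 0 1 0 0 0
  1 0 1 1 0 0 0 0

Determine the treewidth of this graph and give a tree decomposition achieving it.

The largest bag has 3 vertices, giving width 2; this decomposition certifies tw(G) ≤ 2. Conversely, {c, d, e} is a clique of size 3, and the vertices of any clique must share a bag in every tree decomposition; so some bag has ≥ 3 vertices and tw(G) ≥ 2. Therefore the treewidth is 2.

Treewidth 2.
One optimal decomposition is:
Bags: B1 = {c, d, h}  B2 = {a, d, h}  B3 = {c, d, e}  B4 = {b, c, d}  B5 = {b, c, f}  B6 = {c, e, g}
Tree: B1–B2, B1–B3, B3–B4, B4–B5, B3–B6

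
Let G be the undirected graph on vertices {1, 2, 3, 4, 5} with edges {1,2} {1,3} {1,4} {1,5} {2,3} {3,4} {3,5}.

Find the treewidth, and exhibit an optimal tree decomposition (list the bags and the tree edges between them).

The largest bag has 3 vertices, giving width 2; this decomposition certifies tw(G) ≤ 2. Conversely, {1, 2, 3} is a clique of size 3, and the vertices of any clique must share a bag in every tree decomposition; so some bag has ≥ 3 vertices and tw(G) ≥ 2. Combining the bounds, tw(G) = 2.

Treewidth 2.
One optimal decomposition is:
Bags: B1 = {1, 3, 4}  B2 = {1, 3, 5}  B3 = {1, 2, 3}
Tree: B1–B2, B2–B3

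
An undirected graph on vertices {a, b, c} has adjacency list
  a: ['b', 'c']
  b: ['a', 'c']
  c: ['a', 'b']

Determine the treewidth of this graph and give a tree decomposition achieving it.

With just one bag of size 3, the width is 3 − 1 = 2, so tw(G) ≤ 2. On the other hand G contains the 3-clique {a, b, c}. A clique must lie in a single bag of any decomposition, so no decomposition can have width below 2. The upper and lower bounds meet at 2, so that is the treewidth.

Treewidth 2.
Bags: B1 = {a, b, c}
Tree: (single bag)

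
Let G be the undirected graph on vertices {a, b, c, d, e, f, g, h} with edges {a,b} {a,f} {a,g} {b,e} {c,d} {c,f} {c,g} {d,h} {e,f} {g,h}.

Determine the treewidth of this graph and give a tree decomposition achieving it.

The largest bag has 3 vertices, giving width 2; this decomposition certifies tw(G) ≤ 2. For the lower bound, G contains the cycle h–d–c–g–h, so G is not a forest; only forests have treewidth ≤ 1, hence tw(G) ≥ 2. The upper and lower bounds meet at 2, so that is the treewidth.

Treewidth 2.
One optimal decomposition is:
Bags: B1 = {d, g, h}  B2 = {c, d, g}  B3 = {a, c, g}  B4 = {a, c, f}  B5 = {a, b, f}  B6 = {b, e, f}
Tree: B1–B2, B2–B3, B3–B4, B4–B5, B5–B6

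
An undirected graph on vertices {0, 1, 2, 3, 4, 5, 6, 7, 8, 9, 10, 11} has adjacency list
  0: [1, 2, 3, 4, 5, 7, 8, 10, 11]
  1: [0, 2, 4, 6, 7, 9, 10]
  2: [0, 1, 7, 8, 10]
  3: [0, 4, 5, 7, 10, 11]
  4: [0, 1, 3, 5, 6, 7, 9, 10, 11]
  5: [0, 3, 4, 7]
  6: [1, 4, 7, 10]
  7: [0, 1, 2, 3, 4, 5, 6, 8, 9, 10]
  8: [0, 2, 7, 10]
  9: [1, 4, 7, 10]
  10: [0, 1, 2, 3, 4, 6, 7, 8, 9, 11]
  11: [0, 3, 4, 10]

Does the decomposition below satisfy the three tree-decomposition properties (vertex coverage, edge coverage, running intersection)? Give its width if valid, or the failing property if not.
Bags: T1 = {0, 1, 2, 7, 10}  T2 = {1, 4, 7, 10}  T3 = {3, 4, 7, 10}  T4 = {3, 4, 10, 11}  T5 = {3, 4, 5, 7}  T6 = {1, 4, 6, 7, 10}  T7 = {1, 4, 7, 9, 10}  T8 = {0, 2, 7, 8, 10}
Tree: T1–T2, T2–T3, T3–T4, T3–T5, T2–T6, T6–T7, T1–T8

A tree decomposition must satisfy three properties: every vertex lies in some bag; for every edge, both endpoints lie together in some bag; and for every vertex, the bags containing it form a connected subtree. Here edge (0,4) lies in no bag, so the decomposition is invalid.

No — edge (0,4) lies in no bag.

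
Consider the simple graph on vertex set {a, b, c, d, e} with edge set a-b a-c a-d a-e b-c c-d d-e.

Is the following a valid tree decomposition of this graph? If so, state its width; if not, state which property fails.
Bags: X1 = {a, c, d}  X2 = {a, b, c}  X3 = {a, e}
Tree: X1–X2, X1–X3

A tree decomposition must satisfy three properties: every vertex lies in some bag; for every edge, both endpoints lie together in some bag; and for every vertex, the bags containing it form a connected subtree. Here edge (d,e) lies in no bag, so the decomposition is invalid.

No — edge (d,e) lies in no bag.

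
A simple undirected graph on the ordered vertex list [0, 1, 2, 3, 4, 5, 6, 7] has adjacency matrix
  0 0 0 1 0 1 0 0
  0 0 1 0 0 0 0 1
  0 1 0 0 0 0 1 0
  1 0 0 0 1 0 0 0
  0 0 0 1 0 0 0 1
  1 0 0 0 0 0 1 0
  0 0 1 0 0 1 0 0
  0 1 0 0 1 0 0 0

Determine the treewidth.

A width-2 tree decomposition is:
Bags: B1 = {0, 3, 5}  B2 = {3, 4, 5}  B3 = {4, 5, 7}  B4 = {1, 5, 7}  B5 = {1, 2, 5}  B6 = {2, 5, 6}
Tree: B1–B2, B2–B3, B3–B4, B4–B5, B5–B6
Every bag has size at most 3, so the width is 3 − 1 = 2 and tw(G) ≤ 2. Since 5–0–3–4–7–1–2–6–5 is a cycle in G, G is not acyclic. Forests are exactly the graphs of treewidth ≤ 1, so tw(G) ≥ 2. Combining the bounds, tw(G) = 2.

2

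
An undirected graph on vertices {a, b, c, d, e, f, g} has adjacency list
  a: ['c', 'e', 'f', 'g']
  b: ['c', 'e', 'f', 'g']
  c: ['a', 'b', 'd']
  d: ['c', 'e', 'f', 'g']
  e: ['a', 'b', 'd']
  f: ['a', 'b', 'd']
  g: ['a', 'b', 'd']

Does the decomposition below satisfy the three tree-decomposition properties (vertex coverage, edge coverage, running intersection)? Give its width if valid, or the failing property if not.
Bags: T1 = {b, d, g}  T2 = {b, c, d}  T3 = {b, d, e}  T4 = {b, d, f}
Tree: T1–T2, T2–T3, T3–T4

No — vertex a appears in no bag.

A tree decomposition must satisfy three properties: every vertex lies in some bag; for every edge, both endpoints lie together in some bag; and for every vertex, the bags containing it form a connected subtree. Here vertex a appears in no bag, so the decomposition is invalid.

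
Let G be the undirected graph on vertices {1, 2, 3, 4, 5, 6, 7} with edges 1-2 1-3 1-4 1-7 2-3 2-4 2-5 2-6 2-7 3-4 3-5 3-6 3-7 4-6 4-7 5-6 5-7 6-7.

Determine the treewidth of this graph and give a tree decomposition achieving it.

Each bag holds 5 vertices, so the decomposition has width 4, which upper-bounds the treewidth. On the other hand G contains the 5-clique {1, 2, 3, 4, 7}. A clique must lie in a single bag of any decomposition, so no decomposition can have width below 4. Combining the bounds, tw(G) = 4.

Treewidth 4.
One such decomposition:
Bags: B1 = {2, 3, 4, 6, 7}  B2 = {2, 3, 5, 6, 7}  B3 = {1, 2, 3, 4, 7}
Tree: B1–B2, B1–B3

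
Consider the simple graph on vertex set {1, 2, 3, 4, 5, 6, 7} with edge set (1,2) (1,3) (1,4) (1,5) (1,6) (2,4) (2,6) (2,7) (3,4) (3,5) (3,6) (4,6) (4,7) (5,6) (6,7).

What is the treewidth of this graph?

3

A width-3 tree decomposition is:
Bags: B1 = {1, 2, 4, 6}  B2 = {2, 4, 6, 7}  B3 = {1, 3, 4, 6}  B4 = {1, 3, 5, 6}
Tree: B1–B2, B1–B3, B3–B4
The largest bag has 4 vertices, giving width 3; this decomposition certifies tw(G) ≤ 3. Conversely, {1, 2, 4, 6} is a clique of size 4, and the vertices of any clique must share a bag in every tree decomposition; so some bag has ≥ 4 vertices and tw(G) ≥ 3. The upper and lower bounds meet at 3, so that is the treewidth.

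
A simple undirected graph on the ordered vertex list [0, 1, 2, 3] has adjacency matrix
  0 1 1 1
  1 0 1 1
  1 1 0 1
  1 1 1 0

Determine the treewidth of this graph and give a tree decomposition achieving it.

With just one bag of size 4, the width is 4 − 1 = 3, so tw(G) ≤ 3. On the other hand G contains the 4-clique {0, 1, 2, 3}. A clique must lie in a single bag of any decomposition, so no decomposition can have width below 3. Therefore the treewidth is 3.

Treewidth 3.
Bags: B1 = {0, 1, 2, 3}
Tree: (single bag)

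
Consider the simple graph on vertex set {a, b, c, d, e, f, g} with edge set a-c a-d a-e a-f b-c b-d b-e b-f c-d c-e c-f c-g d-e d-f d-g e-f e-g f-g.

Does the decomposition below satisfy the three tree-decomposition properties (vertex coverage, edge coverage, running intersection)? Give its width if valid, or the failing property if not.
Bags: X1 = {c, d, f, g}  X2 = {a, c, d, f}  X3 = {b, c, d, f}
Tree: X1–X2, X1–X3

No — vertex e appears in no bag.

A tree decomposition must satisfy three properties: every vertex lies in some bag; for every edge, both endpoints lie together in some bag; and for every vertex, the bags containing it form a connected subtree. Here vertex e appears in no bag, so the decomposition is invalid.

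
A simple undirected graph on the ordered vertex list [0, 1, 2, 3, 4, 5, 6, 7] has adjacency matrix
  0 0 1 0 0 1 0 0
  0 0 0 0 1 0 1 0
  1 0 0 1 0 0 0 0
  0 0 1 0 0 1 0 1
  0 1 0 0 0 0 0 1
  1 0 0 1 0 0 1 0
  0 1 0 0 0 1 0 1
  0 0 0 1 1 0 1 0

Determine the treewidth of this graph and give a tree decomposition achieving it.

Treewidth 2.
Bags: B1 = {0, 2, 5}  B2 = {2, 3, 5}  B3 = {3, 5, 6}  B4 = {3, 6, 7}  B5 = {1, 6, 7}  B6 = {1, 4, 7}
Tree: B1–B2, B2–B3, B3–B4, B4–B5, B5–B6

The largest bag has 3 vertices, giving width 2; this decomposition certifies tw(G) ≤ 2. The edges 0–2–3–5–0 form a cycle, so G is not a tree and its treewidth is at least 2. Therefore the treewidth is 2.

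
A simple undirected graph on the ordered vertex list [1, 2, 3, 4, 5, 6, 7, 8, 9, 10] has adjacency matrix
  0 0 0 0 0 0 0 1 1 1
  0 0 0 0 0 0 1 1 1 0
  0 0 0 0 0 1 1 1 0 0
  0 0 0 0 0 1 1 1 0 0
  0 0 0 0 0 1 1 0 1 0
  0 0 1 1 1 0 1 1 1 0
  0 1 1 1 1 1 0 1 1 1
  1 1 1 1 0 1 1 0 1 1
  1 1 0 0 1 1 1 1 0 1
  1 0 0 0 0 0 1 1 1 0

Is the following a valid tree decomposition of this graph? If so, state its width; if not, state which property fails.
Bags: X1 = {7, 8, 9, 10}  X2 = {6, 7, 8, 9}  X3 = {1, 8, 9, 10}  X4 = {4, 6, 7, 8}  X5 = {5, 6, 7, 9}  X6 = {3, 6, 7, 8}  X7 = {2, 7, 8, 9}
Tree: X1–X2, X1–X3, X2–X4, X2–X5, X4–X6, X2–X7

Vertex coverage: the bags together contain {1, 2, 3, 4, 5, 6, 7, 8, 9, 10}, the full vertex set. Edge coverage: each edge of G has both endpoints in at least one bag. Running intersection: for every vertex, the bags containing it form a connected subtree. All three properties hold, so this is a valid tree decomposition of width max|bag| − 1 = 3, and hence tw(G) ≤ 3.

Yes; width 3.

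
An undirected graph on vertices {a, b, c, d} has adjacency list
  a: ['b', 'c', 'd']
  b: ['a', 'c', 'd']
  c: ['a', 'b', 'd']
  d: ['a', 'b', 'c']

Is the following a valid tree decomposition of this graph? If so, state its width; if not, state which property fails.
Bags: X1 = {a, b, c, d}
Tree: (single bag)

Yes; width 3.

Every vertex of G appears in some bag (union = {a, b, c, d}); every edge is covered by a bag; and for each vertex v the set of bags containing v is connected in the bag tree. The decomposition is therefore valid. The largest bag has 4 vertices, so the width is 3.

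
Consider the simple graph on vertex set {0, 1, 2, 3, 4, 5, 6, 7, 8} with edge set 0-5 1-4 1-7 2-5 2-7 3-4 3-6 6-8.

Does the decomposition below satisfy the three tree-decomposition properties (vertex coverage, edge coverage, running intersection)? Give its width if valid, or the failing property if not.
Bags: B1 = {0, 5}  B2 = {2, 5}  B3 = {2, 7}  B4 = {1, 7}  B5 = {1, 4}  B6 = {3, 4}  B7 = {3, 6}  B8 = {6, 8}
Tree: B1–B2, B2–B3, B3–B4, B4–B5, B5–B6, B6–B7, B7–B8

Every vertex of G appears in some bag (union = {0, 1, 2, 3, 4, 5, 6, 7, 8}); every edge is covered by a bag; and for each vertex v the set of bags containing v is connected in the bag tree. The decomposition is therefore valid. The largest bag has 2 vertices, so the width is 1.

Yes; width 1.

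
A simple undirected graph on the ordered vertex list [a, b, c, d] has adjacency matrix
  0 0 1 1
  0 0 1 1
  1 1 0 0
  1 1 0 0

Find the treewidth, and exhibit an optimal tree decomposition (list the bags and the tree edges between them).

Treewidth 2.
Bags: B1 = {a, c, d}  B2 = {b, c, d}
Tree: B1–B2

Every bag has size at most 3, so the width is 3 − 1 = 2 and tw(G) ≤ 2. The edges d–a–c–b–d form a cycle, so G is not a tree and its treewidth is at least 2. The upper and lower bounds meet at 2, so that is the treewidth.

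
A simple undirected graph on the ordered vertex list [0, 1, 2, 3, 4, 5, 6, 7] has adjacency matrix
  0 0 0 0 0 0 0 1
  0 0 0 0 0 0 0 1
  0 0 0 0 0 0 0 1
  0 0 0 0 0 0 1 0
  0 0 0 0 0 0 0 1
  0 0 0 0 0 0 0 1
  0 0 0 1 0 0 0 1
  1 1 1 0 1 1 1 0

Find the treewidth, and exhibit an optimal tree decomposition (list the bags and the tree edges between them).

Treewidth 1.
Bags: B1 = {5, 7}  B2 = {6, 7}  B3 = {0, 7}  B4 = {3, 6}  B5 = {2, 7}  B6 = {4, 7}  B7 = {1, 7}
Tree: B1–B2, B1–B3, B2–B4, B1–B5, B3–B6, B2–B7

Each bag holds 2 vertices, so the decomposition has width 1, which upper-bounds the treewidth. Since G has at least one edge (e.g. 7–5), it is not an edgeless graph, so tw(G) ≥ 1. Combining the bounds, tw(G) = 1.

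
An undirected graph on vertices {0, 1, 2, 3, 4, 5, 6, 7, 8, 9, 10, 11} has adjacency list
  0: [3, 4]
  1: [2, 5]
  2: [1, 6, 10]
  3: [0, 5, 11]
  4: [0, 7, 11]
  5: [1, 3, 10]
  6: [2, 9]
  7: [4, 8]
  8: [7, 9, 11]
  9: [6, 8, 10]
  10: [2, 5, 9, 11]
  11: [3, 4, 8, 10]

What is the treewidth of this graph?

3

A width-3 tree decomposition is:
Bags: B1 = {0, 4, 7, 8}  B2 = {0, 4, 8, 11}  B3 = {0, 3, 8, 11}  B4 = {3, 8, 9, 11}  B5 = {3, 9, 10, 11}  B6 = {3, 5, 9, 10}  B7 = {5, 6, 9, 10}  B8 = {2, 5, 6, 10}  B9 = {1, 2, 5, 6}
Tree: B1–B2, B2–B3, B3–B4, B4–B5, B5–B6, B6–B7, B7–B8, B8–B9
Each bag holds 4 vertices, so the decomposition has width 3, which upper-bounds the treewidth. For the lower bound: the 4 vertex sets {0,4,7}, {8}, {11}, {3,5,9,10} are disjoint, each induces a connected subgraph, and every pair is joined by at least one edge of G. Contracting each set to a single vertex therefore yields K_{4} as a minor, and since treewidth is minor-monotone, tw(G) ≥ tw(K_{4}) = 3. Therefore the treewidth is 3.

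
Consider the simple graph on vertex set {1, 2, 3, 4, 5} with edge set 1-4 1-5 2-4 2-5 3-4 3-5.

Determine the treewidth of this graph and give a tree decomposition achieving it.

Each bag holds 3 vertices, so the decomposition has width 2, which upper-bounds the treewidth. The edges 1–5–2–4–1 form a cycle, so G is not a tree and its treewidth is at least 2. The upper and lower bounds meet at 2, so that is the treewidth.

Treewidth 2.
One such decomposition:
Bags: B1 = {1, 4, 5}  B2 = {2, 4, 5}  B3 = {3, 4, 5}
Tree: B1–B2, B2–B3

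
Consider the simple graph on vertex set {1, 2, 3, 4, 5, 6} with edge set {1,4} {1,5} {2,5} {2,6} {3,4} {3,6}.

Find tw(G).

A width-2 tree decomposition is:
Bags: B1 = {1, 4, 5}  B2 = {2, 4, 5}  B3 = {2, 4, 6}  B4 = {3, 4, 6}
Tree: B1–B2, B2–B3, B3–B4
Each bag holds 3 vertices, so the decomposition has width 2, which upper-bounds the treewidth. The edges 4–1–5–2–6–3–4 form a cycle, so G is not a tree and its treewidth is at least 2. Hence tw(G) = 2 exactly.

2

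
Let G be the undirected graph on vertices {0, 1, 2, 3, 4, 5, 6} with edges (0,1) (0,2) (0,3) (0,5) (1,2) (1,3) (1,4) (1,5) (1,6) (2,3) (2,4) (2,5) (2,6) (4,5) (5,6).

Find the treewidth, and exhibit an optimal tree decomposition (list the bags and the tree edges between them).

Treewidth 3.
One such decomposition:
Bags: B1 = {1, 2, 4, 5}  B2 = {0, 1, 2, 5}  B3 = {0, 1, 2, 3}  B4 = {1, 2, 5, 6}
Tree: B1–B2, B2–B3, B2–B4

Each bag holds 4 vertices, so the decomposition has width 3, which upper-bounds the treewidth. For the lower bound, the 4 vertices {0, 1, 2, 3} are pairwise adjacent, and any tree decomposition puts a clique entirely inside one bag — forcing width ≥ 3. The upper and lower bounds meet at 3, so that is the treewidth.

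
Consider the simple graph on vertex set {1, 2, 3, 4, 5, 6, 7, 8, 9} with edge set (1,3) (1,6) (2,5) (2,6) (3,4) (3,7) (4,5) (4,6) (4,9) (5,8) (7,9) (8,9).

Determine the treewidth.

A width-3 tree decomposition is:
Bags: B1 = {2, 5, 6, 8}  B2 = {4, 5, 6, 8}  B3 = {4, 6, 8, 9}  B4 = {1, 4, 6, 9}  B5 = {1, 3, 4, 9}  B6 = {1, 3, 7, 9}
Tree: B1–B2, B2–B3, B3–B4, B4–B5, B5–B6
Each bag holds 4 vertices, so the decomposition has width 3, which upper-bounds the treewidth. For the lower bound: the 4 vertex sets {2,5,8}, {6}, {4}, {1,3,7,9} are disjoint, each induces a connected subgraph, and every pair is joined by at least one edge of G. Contracting each set to a single vertex therefore yields K_{4} as a minor, and since treewidth is minor-monotone, tw(G) ≥ tw(K_{4}) = 3. Combining the bounds, tw(G) = 3.

3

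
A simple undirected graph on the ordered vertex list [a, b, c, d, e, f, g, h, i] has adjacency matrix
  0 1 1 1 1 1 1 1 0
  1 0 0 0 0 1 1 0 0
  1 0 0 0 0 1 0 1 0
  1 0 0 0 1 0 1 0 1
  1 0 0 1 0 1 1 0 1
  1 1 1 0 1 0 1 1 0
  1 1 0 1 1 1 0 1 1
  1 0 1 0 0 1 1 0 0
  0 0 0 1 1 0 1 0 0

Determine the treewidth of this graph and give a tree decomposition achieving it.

Treewidth 3.
One optimal decomposition is:
Bags: B1 = {a, f, g, h}  B2 = {a, e, f, g}  B3 = {a, b, f, g}  B4 = {a, c, f, h}  B5 = {a, d, e, g}  B6 = {d, e, g, i}
Tree: B1–B2, B2–B3, B1–B4, B2–B5, B5–B6

Each bag holds 4 vertices, so the decomposition has width 3, which upper-bounds the treewidth. On the other hand G contains the 4-clique {a, d, e, g}. A clique must lie in a single bag of any decomposition, so no decomposition can have width below 3. The upper and lower bounds meet at 3, so that is the treewidth.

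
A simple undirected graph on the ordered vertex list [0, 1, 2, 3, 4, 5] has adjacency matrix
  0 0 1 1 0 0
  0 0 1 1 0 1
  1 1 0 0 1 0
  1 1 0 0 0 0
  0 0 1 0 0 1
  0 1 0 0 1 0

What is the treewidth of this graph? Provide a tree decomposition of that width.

Treewidth 2.
Bags: B1 = {1, 4, 5}  B2 = {1, 2, 4}  B3 = {1, 2, 3}  B4 = {0, 2, 3}
Tree: B1–B2, B2–B3, B3–B4

The largest bag has 3 vertices, giving width 2; this decomposition certifies tw(G) ≤ 2. Since 5–4–2–1–5 is a cycle in G, G is not acyclic. Forests are exactly the graphs of treewidth ≤ 1, so tw(G) ≥ 2. Combining the bounds, tw(G) = 2.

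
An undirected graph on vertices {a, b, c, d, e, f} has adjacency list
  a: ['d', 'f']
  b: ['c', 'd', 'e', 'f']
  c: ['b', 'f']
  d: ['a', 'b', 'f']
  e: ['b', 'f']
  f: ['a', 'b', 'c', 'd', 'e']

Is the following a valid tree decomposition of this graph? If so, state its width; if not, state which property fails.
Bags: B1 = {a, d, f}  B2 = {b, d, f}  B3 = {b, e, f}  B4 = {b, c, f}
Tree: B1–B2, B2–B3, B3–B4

Vertex coverage: the bags together contain {a, b, c, d, e, f}, the full vertex set. Edge coverage: each edge of G has both endpoints in at least one bag. Running intersection: for every vertex, the bags containing it form a connected subtree. All three properties hold, so this is a valid tree decomposition of width max|bag| − 1 = 2, and hence tw(G) ≤ 2.

Yes; width 2.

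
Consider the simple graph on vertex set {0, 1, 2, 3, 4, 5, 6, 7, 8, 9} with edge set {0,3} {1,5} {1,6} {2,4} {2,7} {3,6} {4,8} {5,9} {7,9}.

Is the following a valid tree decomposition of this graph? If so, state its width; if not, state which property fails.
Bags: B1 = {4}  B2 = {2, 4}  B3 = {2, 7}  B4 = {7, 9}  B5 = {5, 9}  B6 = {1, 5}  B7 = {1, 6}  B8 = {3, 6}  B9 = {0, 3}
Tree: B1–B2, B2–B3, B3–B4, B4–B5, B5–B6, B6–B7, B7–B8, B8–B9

A tree decomposition must satisfy three properties: every vertex lies in some bag; for every edge, both endpoints lie together in some bag; and for every vertex, the bags containing it form a connected subtree. Here vertex 8 appears in no bag, so the decomposition is invalid.

No — vertex 8 appears in no bag.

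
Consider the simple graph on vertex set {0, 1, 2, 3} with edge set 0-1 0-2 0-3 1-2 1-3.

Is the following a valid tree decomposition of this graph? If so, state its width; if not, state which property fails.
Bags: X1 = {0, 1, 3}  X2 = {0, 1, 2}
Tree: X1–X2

Checking the three conditions: (i) the bags cover all of {0, 1, 2, 3}; (ii) for each edge, some bag contains both endpoints; (iii) the bags containing any fixed vertex form a subtree. All hold, so the decomposition is valid with width 3 − 1 = 2.

Yes; width 2.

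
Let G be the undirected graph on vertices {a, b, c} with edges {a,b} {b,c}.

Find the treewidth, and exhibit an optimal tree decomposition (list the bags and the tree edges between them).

Treewidth 1.
One optimal decomposition is:
Bags: B1 = {a, b}  B2 = {b, c}
Tree: B1–B2

Every bag has size at most 2, so the width is 2 − 1 = 1 and tw(G) ≤ 1. G has an edge, so its treewidth is at least 1. The upper and lower bounds meet at 1, so that is the treewidth.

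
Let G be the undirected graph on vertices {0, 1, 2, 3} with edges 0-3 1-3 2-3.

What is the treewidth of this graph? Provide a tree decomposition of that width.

Treewidth 1.
One such decomposition:
Bags: B1 = {2, 3}  B2 = {0, 3}  B3 = {1, 3}
Tree: B1–B2, B1–B3

Each bag holds 2 vertices, so the decomposition has width 1, which upper-bounds the treewidth. Any graph with an edge has treewidth ≥ 1, and G has the edge 2–3. Therefore the treewidth is 1.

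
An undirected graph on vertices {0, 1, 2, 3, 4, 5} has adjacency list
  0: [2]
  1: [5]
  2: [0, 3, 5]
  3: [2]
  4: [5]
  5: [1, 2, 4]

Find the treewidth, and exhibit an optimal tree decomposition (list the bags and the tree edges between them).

The largest bag has 2 vertices, giving width 1; this decomposition certifies tw(G) ≤ 1. Since G has at least one edge (e.g. 0–2), it is not an edgeless graph, so tw(G) ≥ 1. The upper and lower bounds meet at 1, so that is the treewidth.

Treewidth 1.
One optimal decomposition is:
Bags: B1 = {0, 2}  B2 = {2, 5}  B3 = {4, 5}  B4 = {1, 5}  B5 = {2, 3}
Tree: B1–B2, B2–B3, B3–B4, B1–B5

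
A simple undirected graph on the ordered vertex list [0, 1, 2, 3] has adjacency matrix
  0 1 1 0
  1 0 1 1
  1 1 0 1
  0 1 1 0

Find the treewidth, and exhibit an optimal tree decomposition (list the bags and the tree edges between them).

Treewidth 2.
One such decomposition:
Bags: B1 = {0, 1, 2}  B2 = {1, 2, 3}
Tree: B1–B2

Every bag has size at most 3, so the width is 3 − 1 = 2 and tw(G) ≤ 2. On the other hand G contains the 3-clique {0, 1, 2}. A clique must lie in a single bag of any decomposition, so no decomposition can have width below 2. Combining the bounds, tw(G) = 2.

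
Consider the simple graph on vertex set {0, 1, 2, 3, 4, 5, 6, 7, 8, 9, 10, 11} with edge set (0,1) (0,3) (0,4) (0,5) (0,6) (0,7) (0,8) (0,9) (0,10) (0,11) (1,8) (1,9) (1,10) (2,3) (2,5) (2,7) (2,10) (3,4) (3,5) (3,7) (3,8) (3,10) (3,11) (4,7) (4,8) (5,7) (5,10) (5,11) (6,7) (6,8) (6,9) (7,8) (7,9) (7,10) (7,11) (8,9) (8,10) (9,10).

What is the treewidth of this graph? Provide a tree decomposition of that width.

The largest bag has 5 vertices, giving width 4; this decomposition certifies tw(G) ≤ 4. Conversely, {0, 1, 8, 9, 10} is a clique of size 5, and the vertices of any clique must share a bag in every tree decomposition; so some bag has ≥ 5 vertices and tw(G) ≥ 4. Therefore the treewidth is 4.

Treewidth 4.
Bags: B1 = {0, 3, 7, 8, 10}  B2 = {0, 3, 5, 7, 10}  B3 = {2, 3, 5, 7, 10}  B4 = {0, 7, 8, 9, 10}  B5 = {0, 6, 7, 8, 9}  B6 = {0, 3, 5, 7, 11}  B7 = {0, 3, 4, 7, 8}  B8 = {0, 1, 8, 9, 10}
Tree: B1–B2, B2–B3, B1–B4, B4–B5, B2–B6, B1–B7, B4–B8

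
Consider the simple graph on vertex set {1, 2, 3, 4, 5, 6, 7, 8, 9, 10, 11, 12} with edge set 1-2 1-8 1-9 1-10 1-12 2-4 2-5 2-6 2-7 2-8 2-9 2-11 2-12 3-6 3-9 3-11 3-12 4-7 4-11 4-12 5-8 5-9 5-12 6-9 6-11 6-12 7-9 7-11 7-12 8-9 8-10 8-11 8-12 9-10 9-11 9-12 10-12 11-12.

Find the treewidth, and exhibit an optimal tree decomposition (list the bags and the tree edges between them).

Treewidth 4.
One such decomposition:
Bags: B1 = {2, 7, 9, 11, 12}  B2 = {2, 8, 9, 11, 12}  B3 = {1, 2, 8, 9, 12}  B4 = {2, 4, 7, 11, 12}  B5 = {2, 5, 8, 9, 12}  B6 = {1, 8, 9, 10, 12}  B7 = {2, 6, 9, 11, 12}  B8 = {3, 6, 9, 11, 12}
Tree: B1–B2, B2–B3, B1–B4, B2–B5, B3–B6, B2–B7, B7–B8

Every bag has size at most 5, so the width is 5 − 1 = 4 and tw(G) ≤ 4. Conversely, {1, 8, 9, 10, 12} is a clique of size 5, and the vertices of any clique must share a bag in every tree decomposition; so some bag has ≥ 5 vertices and tw(G) ≥ 4. Hence tw(G) = 4 exactly.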